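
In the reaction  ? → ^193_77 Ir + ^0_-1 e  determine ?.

Conserve mass number: A = 193 + 0, so A = 193.
Conserve atomic number: Z = 77 − 1, so Z = 76.
Z = 76 is osmium, so the species is ^193_76 Os.

Os-193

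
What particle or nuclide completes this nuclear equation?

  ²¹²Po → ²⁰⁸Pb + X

alpha particle

Conserve mass number: 212 = 208 + A, so A = 4.
Conserve atomic number: 84 = 82 + Z, so Z = 2.
A = 4 and Z = 2 is ⁴He — an alpha particle.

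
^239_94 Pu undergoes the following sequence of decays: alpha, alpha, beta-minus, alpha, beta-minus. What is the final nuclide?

Th-227

Start: (A, Z) = (239, 94).
After α: (235, 92).
After α: (231, 90).
After β⁻: (231, 91).
After α: (227, 89).
After β⁻: (227, 90).
Z = 90 is thorium.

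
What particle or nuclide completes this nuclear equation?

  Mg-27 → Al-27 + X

Conserve mass number: 27 = 27 + A, so A = 0.
Conserve atomic number: 12 = 13 + Z, so Z = -1.
A = 0 and Z = -1 is e⁻ — a beta-minus particle.

beta-minus particle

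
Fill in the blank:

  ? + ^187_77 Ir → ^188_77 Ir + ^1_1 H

Conserve mass number: A + 187 = 188 + 1, so A = 2.
Conserve atomic number: Z + 77 = 77 + 1, so Z = 1.
A = 2 and Z = 1 is ^2_1 H — a deuteron.

deuteron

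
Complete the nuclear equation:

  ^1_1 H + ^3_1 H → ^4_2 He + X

Conserve mass number: 1 + 3 = 4 + A, so A = 0.
Conserve atomic number: 1 + 1 = 2 + Z, so Z = 0.
A = 0 and Z = 0 is ^0_0 γ — a gamma ray.

gamma ray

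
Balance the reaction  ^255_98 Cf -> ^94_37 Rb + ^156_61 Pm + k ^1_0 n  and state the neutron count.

Conserve mass number: 255 = 94 + 156 + k, so k = 255 − 250 = 5.
Check atomic number: 98 = 37 + 61 + 0 = 98. ✓

5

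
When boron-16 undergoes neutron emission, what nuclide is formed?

Neutron emission: mass number changes by -1, atomic number by +0.
A: 16 − 1 = 15; Z: 5 = 5.
Z = 5 is boron, so the daughter is boron-15.

B-15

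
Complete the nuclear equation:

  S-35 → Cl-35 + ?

beta-minus particle

Conserve mass number: 35 = 35 + A, so A = 0.
Conserve atomic number: 16 = 17 + Z, so Z = -1.
A = 0 and Z = -1 is e⁻ — a beta-minus particle.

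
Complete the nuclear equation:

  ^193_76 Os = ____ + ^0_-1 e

Ir-193

Conserve mass number: 193 = A + 0, so A = 193.
Conserve atomic number: 76 = Z − 1, so Z = 77.
Z = 77 is iridium, so the species is ^193_77 Ir.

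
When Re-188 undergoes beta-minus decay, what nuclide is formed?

Beta-minus decay: mass number changes by +0, atomic number by +1.
A: 188 = 188; Z: 75 + 1 = 76.
Z = 76 is osmium, so the daughter is Os-188.

Os-188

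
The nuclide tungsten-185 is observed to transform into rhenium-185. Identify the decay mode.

ΔA = 185 − 185 = 0; ΔZ = 75 − 74 = +1.
A is unchanged and Z rises by 1 — a neutron has become a proton (β⁻ decay).

beta-minus decay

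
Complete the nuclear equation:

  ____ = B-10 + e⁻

Be-10

Conserve mass number: A = 10 + 0, so A = 10.
Conserve atomic number: Z = 5 − 1, so Z = 4.
Z = 4 is beryllium, so the species is Be-10.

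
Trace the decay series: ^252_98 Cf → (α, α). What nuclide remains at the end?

Start: (A, Z) = (252, 98).
After α: (248, 96).
After α: (244, 94).
Z = 94 is plutonium.

Pu-244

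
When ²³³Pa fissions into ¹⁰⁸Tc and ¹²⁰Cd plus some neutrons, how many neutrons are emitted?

5

Conserve mass number: 233 = 108 + 120 + k, so k = 233 − 228 = 5.
Check atomic number: 91 = 43 + 48 + 0 = 91. ✓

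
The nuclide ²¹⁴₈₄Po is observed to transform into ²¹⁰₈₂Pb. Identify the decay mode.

alpha decay

ΔA = 210 − 214 = -4; ΔZ = 82 − 84 = -2.
A drops by 4 and Z drops by 2 — the signature of alpha emission.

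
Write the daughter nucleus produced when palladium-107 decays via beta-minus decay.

Beta-minus decay: mass number changes by +0, atomic number by +1.
A: 107 = 107; Z: 46 + 1 = 47.
Z = 47 is silver, so the daughter is silver-107.

Ag-107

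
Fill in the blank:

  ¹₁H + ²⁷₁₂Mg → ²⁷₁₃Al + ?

Conserve mass number: 1 + 27 = 27 + A, so A = 1.
Conserve atomic number: 1 + 12 = 13 + Z, so Z = 0.
A = 1 and Z = 0 is ¹₀n — a neutron.

neutron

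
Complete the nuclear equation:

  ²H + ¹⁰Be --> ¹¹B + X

Conserve mass number: 2 + 10 = 11 + A, so A = 1.
Conserve atomic number: 1 + 4 = 5 + Z, so Z = 0.
A = 1 and Z = 0 is ¹n — a neutron.

neutron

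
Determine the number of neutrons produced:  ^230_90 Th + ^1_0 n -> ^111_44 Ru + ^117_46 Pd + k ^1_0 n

3

Conserve mass number: 231 = 111 + 117 + k, so k = 231 − 228 = 3.
Check atomic number: 90 = 44 + 46 + 0 = 90. ✓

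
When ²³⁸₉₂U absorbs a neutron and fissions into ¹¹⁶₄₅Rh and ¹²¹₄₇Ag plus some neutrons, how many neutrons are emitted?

2

Conserve mass number: 239 = 116 + 121 + k, so k = 239 − 237 = 2.
Check atomic number: 92 = 45 + 47 + 0 = 92. ✓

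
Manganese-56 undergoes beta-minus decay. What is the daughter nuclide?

Beta-minus decay: mass number changes by +0, atomic number by +1.
A: 56 = 56; Z: 25 + 1 = 26.
Z = 26 is iron, so the daughter is iron-56.

Fe-56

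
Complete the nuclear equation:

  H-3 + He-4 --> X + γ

Li-7

Conserve mass number: 3 + 4 = A + 0, so A = 7.
Conserve atomic number: 1 + 2 = Z + 0, so Z = 3.
Z = 3 is lithium, so the species is Li-7.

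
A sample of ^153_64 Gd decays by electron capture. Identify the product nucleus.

Electron capture: mass number changes by +0, atomic number by -1.
A: 153 = 153; Z: 64 − 1 = 63.
Z = 63 is europium, so the daughter is ^153_63 Eu.

Eu-153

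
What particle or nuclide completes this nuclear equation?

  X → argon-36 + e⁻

Cl-36

Conserve mass number: A = 36 + 0, so A = 36.
Conserve atomic number: Z = 18 − 1, so Z = 17.
Z = 17 is chlorine, so the species is chlorine-36.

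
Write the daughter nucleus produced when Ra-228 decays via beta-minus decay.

Beta-minus decay: mass number changes by +0, atomic number by +1.
A: 228 = 228; Z: 88 + 1 = 89.
Z = 89 is actinium, so the daughter is Ac-228.

Ac-228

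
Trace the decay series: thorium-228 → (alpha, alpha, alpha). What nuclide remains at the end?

Start: (A, Z) = (228, 90).
After α: (224, 88).
After α: (220, 86).
After α: (216, 84).
Z = 84 is polonium.

Po-216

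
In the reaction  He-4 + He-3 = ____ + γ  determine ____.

Conserve mass number: 4 + 3 = A + 0, so A = 7.
Conserve atomic number: 2 + 2 = Z + 0, so Z = 4.
Z = 4 is beryllium, so the species is Be-7.

Be-7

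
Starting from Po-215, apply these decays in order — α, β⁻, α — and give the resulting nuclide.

Tl-207

Start: (A, Z) = (215, 84).
After α: (211, 82).
After β⁻: (211, 83).
After α: (207, 81).
Z = 81 is thallium.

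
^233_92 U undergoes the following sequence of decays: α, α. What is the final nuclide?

Ra-225

Start: (A, Z) = (233, 92).
After α: (229, 90).
After α: (225, 88).
Z = 88 is radium.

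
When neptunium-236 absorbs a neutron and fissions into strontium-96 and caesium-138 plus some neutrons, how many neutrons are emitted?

3

Conserve mass number: 237 = 96 + 138 + k, so k = 237 − 234 = 3.
Check atomic number: 93 = 38 + 55 + 0 = 93. ✓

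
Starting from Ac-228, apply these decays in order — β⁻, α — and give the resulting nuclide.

Start: (A, Z) = (228, 89).
After β⁻: (228, 90).
After α: (224, 88).
Z = 88 is radium.

Ra-224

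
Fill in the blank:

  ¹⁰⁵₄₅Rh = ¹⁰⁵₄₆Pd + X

Conserve mass number: 105 = 105 + A, so A = 0.
Conserve atomic number: 45 = 46 + Z, so Z = -1.
A = 0 and Z = -1 is ⁰₋₁e — a beta-minus particle.

beta-minus particle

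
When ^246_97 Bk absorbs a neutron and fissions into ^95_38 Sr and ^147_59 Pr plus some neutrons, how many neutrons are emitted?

Conserve mass number: 247 = 95 + 147 + k, so k = 247 − 242 = 5.
Check atomic number: 97 = 38 + 59 + 0 = 97. ✓

5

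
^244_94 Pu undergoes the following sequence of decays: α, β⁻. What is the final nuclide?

Np-240

Start: (A, Z) = (244, 94).
After α: (240, 92).
After β⁻: (240, 93).
Z = 93 is neptunium.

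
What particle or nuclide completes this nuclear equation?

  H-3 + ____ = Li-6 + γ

Conserve mass number: 3 + A = 6 + 0, so A = 3.
Conserve atomic number: 1 + Z = 3 + 0, so Z = 2.
Z = 2 is helium, so the species is He-3.

He-3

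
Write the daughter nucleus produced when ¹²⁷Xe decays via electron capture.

Electron capture: mass number changes by +0, atomic number by -1.
A: 127 = 127; Z: 54 − 1 = 53.
Z = 53 is iodine, so the daughter is ¹²⁷I.

I-127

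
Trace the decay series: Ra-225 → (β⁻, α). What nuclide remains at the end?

Start: (A, Z) = (225, 88).
After β⁻: (225, 89).
After α: (221, 87).
Z = 87 is francium.

Fr-221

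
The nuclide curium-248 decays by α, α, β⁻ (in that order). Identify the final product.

Np-240

Start: (A, Z) = (248, 96).
After α: (244, 94).
After α: (240, 92).
After β⁻: (240, 93).
Z = 93 is neptunium.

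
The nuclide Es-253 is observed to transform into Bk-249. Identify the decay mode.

ΔA = 249 − 253 = -4; ΔZ = 97 − 99 = -2.
A drops by 4 and Z drops by 2 — the signature of alpha emission.

alpha decay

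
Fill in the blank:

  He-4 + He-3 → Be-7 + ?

gamma ray

Conserve mass number: 4 + 3 = 7 + A, so A = 0.
Conserve atomic number: 2 + 2 = 4 + Z, so Z = 0.
A = 0 and Z = 0 is γ — a gamma ray.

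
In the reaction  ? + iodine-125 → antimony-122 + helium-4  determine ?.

neutron

Conserve mass number: A + 125 = 122 + 4, so A = 1.
Conserve atomic number: Z + 53 = 51 + 2, so Z = 0.
A = 1 and Z = 0 is neutron — a neutron.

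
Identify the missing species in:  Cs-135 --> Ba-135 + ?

beta-minus particle

Conserve mass number: 135 = 135 + A, so A = 0.
Conserve atomic number: 55 = 56 + Z, so Z = -1.
A = 0 and Z = -1 is e⁻ — a beta-minus particle.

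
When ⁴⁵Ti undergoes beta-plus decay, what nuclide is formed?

Beta-plus decay: mass number changes by +0, atomic number by -1.
A: 45 = 45; Z: 22 − 1 = 21.
Z = 21 is scandium, so the daughter is ⁴⁵Sc.

Sc-45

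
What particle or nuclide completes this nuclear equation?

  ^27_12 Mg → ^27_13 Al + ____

Conserve mass number: 27 = 27 + A, so A = 0.
Conserve atomic number: 12 = 13 + Z, so Z = -1.
A = 0 and Z = -1 is ^0_-1 e — a beta-minus particle.

beta-minus particle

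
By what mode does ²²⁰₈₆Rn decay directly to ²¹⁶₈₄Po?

ΔA = 216 − 220 = -4; ΔZ = 84 − 86 = -2.
A drops by 4 and Z drops by 2 — the signature of alpha emission.

alpha decay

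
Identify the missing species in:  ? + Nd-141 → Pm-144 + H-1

alpha particle

Conserve mass number: A + 141 = 144 + 1, so A = 4.
Conserve atomic number: Z + 60 = 61 + 1, so Z = 2.
A = 4 and Z = 2 is He-4 — an alpha particle.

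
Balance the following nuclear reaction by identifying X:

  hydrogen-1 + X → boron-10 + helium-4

Conserve mass number: 1 + A = 10 + 4, so A = 13.
Conserve atomic number: 1 + Z = 5 + 2, so Z = 6.
Z = 6 is carbon, so the species is carbon-13.

C-13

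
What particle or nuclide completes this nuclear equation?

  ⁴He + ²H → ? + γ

Conserve mass number: 4 + 2 = A + 0, so A = 6.
Conserve atomic number: 2 + 1 = Z + 0, so Z = 3.
Z = 3 is lithium, so the species is ⁶Li.

Li-6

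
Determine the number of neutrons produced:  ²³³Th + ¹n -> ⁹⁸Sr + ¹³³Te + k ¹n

Conserve mass number: 234 = 98 + 133 + k, so k = 234 − 231 = 3.
Check atomic number: 90 = 38 + 52 + 0 = 90. ✓

3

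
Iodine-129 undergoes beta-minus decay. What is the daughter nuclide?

Xe-129

Beta-minus decay: mass number changes by +0, atomic number by +1.
A: 129 = 129; Z: 53 + 1 = 54.
Z = 54 is xenon, so the daughter is xenon-129.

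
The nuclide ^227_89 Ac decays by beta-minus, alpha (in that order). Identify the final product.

Start: (A, Z) = (227, 89).
After β⁻: (227, 90).
After α: (223, 88).
Z = 88 is radium.

Ra-223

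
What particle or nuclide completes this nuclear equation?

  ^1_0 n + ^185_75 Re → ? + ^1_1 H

Conserve mass number: 1 + 185 = A + 1, so A = 185.
Conserve atomic number: 0 + 75 = Z + 1, so Z = 74.
Z = 74 is tungsten, so the species is ^185_74 W.

W-185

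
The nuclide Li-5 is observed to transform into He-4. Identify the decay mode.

ΔA = 4 − 5 = -1; ΔZ = 2 − 3 = -1.
A drops by 1 and Z drops by 1 — a proton was emitted.

proton emission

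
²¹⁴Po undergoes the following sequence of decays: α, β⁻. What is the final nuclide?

Start: (A, Z) = (214, 84).
After α: (210, 82).
After β⁻: (210, 83).
Z = 83 is bismuth.

Bi-210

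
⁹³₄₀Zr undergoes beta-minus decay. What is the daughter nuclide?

Beta-minus decay: mass number changes by +0, atomic number by +1.
A: 93 = 93; Z: 40 + 1 = 41.
Z = 41 is niobium, so the daughter is ⁹³₄₁Nb.

Nb-93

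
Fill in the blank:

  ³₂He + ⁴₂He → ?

Be-7

Conserve mass number: 3 + 4 = A, so A = 7.
Conserve atomic number: 2 + 2 = Z, so Z = 4.
Z = 4 is beryllium, so the species is ⁷₄Be.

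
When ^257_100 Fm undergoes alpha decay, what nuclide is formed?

Alpha decay: mass number changes by -4, atomic number by -2.
A: 257 − 4 = 253; Z: 100 − 2 = 98.
Z = 98 is californium, so the daughter is ^253_98 Cf.

Cf-253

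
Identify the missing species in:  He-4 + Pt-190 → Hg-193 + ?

neutron

Conserve mass number: 4 + 190 = 193 + A, so A = 1.
Conserve atomic number: 2 + 78 = 80 + Z, so Z = 0.
A = 1 and Z = 0 is n — a neutron.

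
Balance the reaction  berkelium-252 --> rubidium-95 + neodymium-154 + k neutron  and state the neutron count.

3

Conserve mass number: 252 = 95 + 154 + k, so k = 252 − 249 = 3.
Check atomic number: 97 = 37 + 60 + 0 = 97. ✓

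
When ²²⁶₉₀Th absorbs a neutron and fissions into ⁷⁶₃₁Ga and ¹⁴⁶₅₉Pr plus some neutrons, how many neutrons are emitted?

5

Conserve mass number: 227 = 76 + 146 + k, so k = 227 − 222 = 5.
Check atomic number: 90 = 31 + 59 + 0 = 90. ✓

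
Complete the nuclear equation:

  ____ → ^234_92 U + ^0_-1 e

Pa-234

Conserve mass number: A = 234 + 0, so A = 234.
Conserve atomic number: Z = 92 − 1, so Z = 91.
Z = 91 is protactinium, so the species is ^234_91 Pa.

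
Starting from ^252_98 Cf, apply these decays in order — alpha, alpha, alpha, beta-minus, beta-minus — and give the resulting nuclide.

Start: (A, Z) = (252, 98).
After α: (248, 96).
After α: (244, 94).
After α: (240, 92).
After β⁻: (240, 93).
After β⁻: (240, 94).
Z = 94 is plutonium.

Pu-240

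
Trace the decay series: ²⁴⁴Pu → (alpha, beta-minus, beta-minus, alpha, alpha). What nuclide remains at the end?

Start: (A, Z) = (244, 94).
After α: (240, 92).
After β⁻: (240, 93).
After β⁻: (240, 94).
After α: (236, 92).
After α: (232, 90).
Z = 90 is thorium.

Th-232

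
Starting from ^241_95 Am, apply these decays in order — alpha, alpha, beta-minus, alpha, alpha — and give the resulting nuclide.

Ra-225

Start: (A, Z) = (241, 95).
After α: (237, 93).
After α: (233, 91).
After β⁻: (233, 92).
After α: (229, 90).
After α: (225, 88).
Z = 88 is radium.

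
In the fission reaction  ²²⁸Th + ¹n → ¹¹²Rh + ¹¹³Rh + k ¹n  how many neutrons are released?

Conserve mass number: 229 = 112 + 113 + k, so k = 229 − 225 = 4.
Check atomic number: 90 = 45 + 45 + 0 = 90. ✓

4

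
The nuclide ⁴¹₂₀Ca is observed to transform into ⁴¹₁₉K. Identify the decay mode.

ΔA = 41 − 41 = 0; ΔZ = 19 − 20 = -1.
A is unchanged and Z drops by 1 — a proton has become a neutron (β⁺ emission or electron capture).

beta-plus decay or electron capture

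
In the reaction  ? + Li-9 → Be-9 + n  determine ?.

Conserve mass number: A + 9 = 9 + 1, so A = 1.
Conserve atomic number: Z + 3 = 4 + 0, so Z = 1.
A = 1 and Z = 1 is H-1 — a proton.

proton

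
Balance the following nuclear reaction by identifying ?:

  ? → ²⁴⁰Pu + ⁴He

Conserve mass number: A = 240 + 4, so A = 244.
Conserve atomic number: Z = 94 + 2, so Z = 96.
Z = 96 is curium, so the species is ²⁴⁴Cm.

Cm-244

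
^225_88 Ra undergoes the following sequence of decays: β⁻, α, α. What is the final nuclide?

At-217

Start: (A, Z) = (225, 88).
After β⁻: (225, 89).
After α: (221, 87).
After α: (217, 85).
Z = 85 is astatine.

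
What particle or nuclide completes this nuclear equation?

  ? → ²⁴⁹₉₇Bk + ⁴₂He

Conserve mass number: A = 249 + 4, so A = 253.
Conserve atomic number: Z = 97 + 2, so Z = 99.
Z = 99 is einsteinium, so the species is ²⁵³₉₉Es.

Es-253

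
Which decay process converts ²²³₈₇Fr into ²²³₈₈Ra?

ΔA = 223 − 223 = 0; ΔZ = 88 − 87 = +1.
A is unchanged and Z rises by 1 — a neutron has become a proton (β⁻ decay).

beta-minus decay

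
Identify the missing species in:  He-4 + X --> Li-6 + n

Conserve mass number: 4 + A = 6 + 1, so A = 3.
Conserve atomic number: 2 + Z = 3 + 0, so Z = 1.
A = 3 and Z = 1 is H-3 — a triton.

triton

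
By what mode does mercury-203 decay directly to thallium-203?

ΔA = 203 − 203 = 0; ΔZ = 81 − 80 = +1.
A is unchanged and Z rises by 1 — a neutron has become a proton (β⁻ decay).

beta-minus decay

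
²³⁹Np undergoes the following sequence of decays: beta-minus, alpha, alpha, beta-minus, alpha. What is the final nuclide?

Start: (A, Z) = (239, 93).
After β⁻: (239, 94).
After α: (235, 92).
After α: (231, 90).
After β⁻: (231, 91).
After α: (227, 89).
Z = 89 is actinium.

Ac-227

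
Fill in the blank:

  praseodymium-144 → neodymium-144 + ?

beta-minus particle

Conserve mass number: 144 = 144 + A, so A = 0.
Conserve atomic number: 59 = 60 + Z, so Z = -1.
A = 0 and Z = -1 is e⁻ — a beta-minus particle.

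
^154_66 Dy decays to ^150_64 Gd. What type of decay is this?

ΔA = 150 − 154 = -4; ΔZ = 64 − 66 = -2.
A drops by 4 and Z drops by 2 — the signature of alpha emission.

alpha decay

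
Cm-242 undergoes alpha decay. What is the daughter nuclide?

Alpha decay: mass number changes by -4, atomic number by -2.
A: 242 − 4 = 238; Z: 96 − 2 = 94.
Z = 94 is plutonium, so the daughter is Pu-238.

Pu-238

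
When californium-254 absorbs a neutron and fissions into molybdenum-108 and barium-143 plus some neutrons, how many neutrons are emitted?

4

Conserve mass number: 255 = 108 + 143 + k, so k = 255 − 251 = 4.
Check atomic number: 98 = 42 + 56 + 0 = 98. ✓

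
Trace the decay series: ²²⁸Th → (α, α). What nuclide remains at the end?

Start: (A, Z) = (228, 90).
After α: (224, 88).
After α: (220, 86).
Z = 86 is radon.

Rn-220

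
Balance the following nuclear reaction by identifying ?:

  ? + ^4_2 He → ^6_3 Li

Conserve mass number: A + 4 = 6, so A = 2.
Conserve atomic number: Z + 2 = 3, so Z = 1.
A = 2 and Z = 1 is ^2_1 H — a deuteron.

deuteron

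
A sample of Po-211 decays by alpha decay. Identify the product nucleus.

Pb-207

Alpha decay: mass number changes by -4, atomic number by -2.
A: 211 − 4 = 207; Z: 84 − 2 = 82.
Z = 82 is lead, so the daughter is Pb-207.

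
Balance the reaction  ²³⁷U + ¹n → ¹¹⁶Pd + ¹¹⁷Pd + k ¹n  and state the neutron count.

Conserve mass number: 238 = 116 + 117 + k, so k = 238 − 233 = 5.
Check atomic number: 92 = 46 + 46 + 0 = 92. ✓

5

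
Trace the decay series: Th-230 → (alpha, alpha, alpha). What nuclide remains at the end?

Start: (A, Z) = (230, 90).
After α: (226, 88).
After α: (222, 86).
After α: (218, 84).
Z = 84 is polonium.

Po-218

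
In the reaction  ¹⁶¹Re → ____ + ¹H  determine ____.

Conserve mass number: 161 = A + 1, so A = 160.
Conserve atomic number: 75 = Z + 1, so Z = 74.
Z = 74 is tungsten, so the species is ¹⁶⁰W.

W-160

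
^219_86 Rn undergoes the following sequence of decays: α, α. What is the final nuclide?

Pb-211

Start: (A, Z) = (219, 86).
After α: (215, 84).
After α: (211, 82).
Z = 82 is lead.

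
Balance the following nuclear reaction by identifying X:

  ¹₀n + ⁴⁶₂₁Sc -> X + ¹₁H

Ca-46

Conserve mass number: 1 + 46 = A + 1, so A = 46.
Conserve atomic number: 0 + 21 = Z + 1, so Z = 20.
Z = 20 is calcium, so the species is ⁴⁶₂₀Ca.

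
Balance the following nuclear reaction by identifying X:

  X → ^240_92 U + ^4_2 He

Conserve mass number: A = 240 + 4, so A = 244.
Conserve atomic number: Z = 92 + 2, so Z = 94.
Z = 94 is plutonium, so the species is ^244_94 Pu.

Pu-244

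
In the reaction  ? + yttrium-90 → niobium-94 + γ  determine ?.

Conserve mass number: A + 90 = 94 + 0, so A = 4.
Conserve atomic number: Z + 39 = 41 + 0, so Z = 2.
A = 4 and Z = 2 is helium-4 — an alpha particle.

alpha particle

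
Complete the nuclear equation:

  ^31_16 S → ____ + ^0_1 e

Conserve mass number: 31 = A + 0, so A = 31.
Conserve atomic number: 16 = Z + 1, so Z = 15.
Z = 15 is phosphorus, so the species is ^31_15 P.

P-31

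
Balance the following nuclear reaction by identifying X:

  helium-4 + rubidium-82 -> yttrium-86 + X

gamma ray

Conserve mass number: 4 + 82 = 86 + A, so A = 0.
Conserve atomic number: 2 + 37 = 39 + Z, so Z = 0.
A = 0 and Z = 0 is γ — a gamma ray.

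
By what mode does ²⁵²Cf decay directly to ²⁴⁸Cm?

alpha decay

ΔA = 248 − 252 = -4; ΔZ = 96 − 98 = -2.
A drops by 4 and Z drops by 2 — the signature of alpha emission.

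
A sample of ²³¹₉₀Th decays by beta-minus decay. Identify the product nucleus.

Pa-231

Beta-minus decay: mass number changes by +0, atomic number by +1.
A: 231 = 231; Z: 90 + 1 = 91.
Z = 91 is protactinium, so the daughter is ²³¹₉₁Pa.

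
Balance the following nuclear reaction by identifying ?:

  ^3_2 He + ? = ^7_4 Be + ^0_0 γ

alpha particle

Conserve mass number: 3 + A = 7 + 0, so A = 4.
Conserve atomic number: 2 + Z = 4 + 0, so Z = 2.
A = 4 and Z = 2 is ^4_2 He — an alpha particle.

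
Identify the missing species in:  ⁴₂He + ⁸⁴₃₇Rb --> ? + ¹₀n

Conserve mass number: 4 + 84 = A + 1, so A = 87.
Conserve atomic number: 2 + 37 = Z + 0, so Z = 39.
Z = 39 is yttrium, so the species is ⁸⁷₃₉Y.

Y-87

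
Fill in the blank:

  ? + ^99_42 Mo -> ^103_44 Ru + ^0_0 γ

alpha particle

Conserve mass number: A + 99 = 103 + 0, so A = 4.
Conserve atomic number: Z + 42 = 44 + 0, so Z = 2.
A = 4 and Z = 2 is ^4_2 He — an alpha particle.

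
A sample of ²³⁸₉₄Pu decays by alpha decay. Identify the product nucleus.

U-234

Alpha decay: mass number changes by -4, atomic number by -2.
A: 238 − 4 = 234; Z: 94 − 2 = 92.
Z = 92 is uranium, so the daughter is ²³⁴₉₂U.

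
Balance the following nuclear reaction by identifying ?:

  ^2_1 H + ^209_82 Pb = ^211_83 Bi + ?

gamma ray

Conserve mass number: 2 + 209 = 211 + A, so A = 0.
Conserve atomic number: 1 + 82 = 83 + Z, so Z = 0.
A = 0 and Z = 0 is ^0_0 γ — a gamma ray.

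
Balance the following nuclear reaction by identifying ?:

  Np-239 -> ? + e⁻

Pu-239

Conserve mass number: 239 = A + 0, so A = 239.
Conserve atomic number: 93 = Z − 1, so Z = 94.
Z = 94 is plutonium, so the species is Pu-239.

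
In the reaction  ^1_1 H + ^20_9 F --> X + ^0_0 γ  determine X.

Ne-21

Conserve mass number: 1 + 20 = A + 0, so A = 21.
Conserve atomic number: 1 + 9 = Z + 0, so Z = 10.
Z = 10 is neon, so the species is ^21_10 Ne.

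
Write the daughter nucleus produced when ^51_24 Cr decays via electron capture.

Electron capture: mass number changes by +0, atomic number by -1.
A: 51 = 51; Z: 24 − 1 = 23.
Z = 23 is vanadium, so the daughter is ^51_23 V.

V-51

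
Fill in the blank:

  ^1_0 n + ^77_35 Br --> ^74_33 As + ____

alpha particle

Conserve mass number: 1 + 77 = 74 + A, so A = 4.
Conserve atomic number: 0 + 35 = 33 + Z, so Z = 2.
A = 4 and Z = 2 is ^4_2 He — an alpha particle.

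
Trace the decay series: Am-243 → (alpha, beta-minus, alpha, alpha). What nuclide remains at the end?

Th-231

Start: (A, Z) = (243, 95).
After α: (239, 93).
After β⁻: (239, 94).
After α: (235, 92).
After α: (231, 90).
Z = 90 is thorium.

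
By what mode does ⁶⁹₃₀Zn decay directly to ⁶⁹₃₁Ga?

ΔA = 69 − 69 = 0; ΔZ = 31 − 30 = +1.
A is unchanged and Z rises by 1 — a neutron has become a proton (β⁻ decay).

beta-minus decay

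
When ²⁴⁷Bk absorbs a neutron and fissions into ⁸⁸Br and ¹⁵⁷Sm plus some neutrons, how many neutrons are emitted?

Conserve mass number: 248 = 88 + 157 + k, so k = 248 − 245 = 3.
Check atomic number: 97 = 35 + 62 + 0 = 97. ✓

3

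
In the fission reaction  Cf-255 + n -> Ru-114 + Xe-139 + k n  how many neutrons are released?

Conserve mass number: 256 = 114 + 139 + k, so k = 256 − 253 = 3.
Check atomic number: 98 = 44 + 54 + 0 = 98. ✓

3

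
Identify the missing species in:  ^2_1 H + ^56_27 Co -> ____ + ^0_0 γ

Conserve mass number: 2 + 56 = A + 0, so A = 58.
Conserve atomic number: 1 + 27 = Z + 0, so Z = 28.
Z = 28 is nickel, so the species is ^58_28 Ni.

Ni-58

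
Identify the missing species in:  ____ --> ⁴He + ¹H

Conserve mass number: A = 4 + 1, so A = 5.
Conserve atomic number: Z = 2 + 1, so Z = 3.
Z = 3 is lithium, so the species is ⁵Li.

Li-5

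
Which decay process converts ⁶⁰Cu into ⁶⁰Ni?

ΔA = 60 − 60 = 0; ΔZ = 28 − 29 = -1.
A is unchanged and Z drops by 1 — a proton has become a neutron (β⁺ emission or electron capture).

beta-plus decay or electron capture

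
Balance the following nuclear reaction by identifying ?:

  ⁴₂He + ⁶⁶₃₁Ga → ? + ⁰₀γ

As-70

Conserve mass number: 4 + 66 = A + 0, so A = 70.
Conserve atomic number: 2 + 31 = Z + 0, so Z = 33.
Z = 33 is arsenic, so the species is ⁷⁰₃₃As.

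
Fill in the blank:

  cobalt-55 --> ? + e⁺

Fe-55

Conserve mass number: 55 = A + 0, so A = 55.
Conserve atomic number: 27 = Z + 1, so Z = 26.
Z = 26 is iron, so the species is iron-55.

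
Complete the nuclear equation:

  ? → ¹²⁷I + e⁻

Te-127

Conserve mass number: A = 127 + 0, so A = 127.
Conserve atomic number: Z = 53 − 1, so Z = 52.
Z = 52 is tellurium, so the species is ¹²⁷Te.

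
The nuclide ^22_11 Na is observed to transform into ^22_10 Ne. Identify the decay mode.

ΔA = 22 − 22 = 0; ΔZ = 10 − 11 = -1.
A is unchanged and Z drops by 1 — a proton has become a neutron (β⁺ emission or electron capture).

beta-plus decay or electron capture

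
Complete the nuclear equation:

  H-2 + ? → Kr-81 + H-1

Kr-80

Conserve mass number: 2 + A = 81 + 1, so A = 80.
Conserve atomic number: 1 + Z = 36 + 1, so Z = 36.
Z = 36 is krypton, so the species is Kr-80.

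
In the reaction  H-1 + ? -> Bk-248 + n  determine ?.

Cm-248

Conserve mass number: 1 + A = 248 + 1, so A = 248.
Conserve atomic number: 1 + Z = 97 + 0, so Z = 96.
Z = 96 is curium, so the species is Cm-248.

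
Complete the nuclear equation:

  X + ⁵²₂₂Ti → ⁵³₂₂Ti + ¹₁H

deuteron

Conserve mass number: A + 52 = 53 + 1, so A = 2.
Conserve atomic number: Z + 22 = 22 + 1, so Z = 1.
A = 2 and Z = 1 is ²₁H — a deuteron.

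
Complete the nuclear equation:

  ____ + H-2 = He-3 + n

deuteron

Conserve mass number: A + 2 = 3 + 1, so A = 2.
Conserve atomic number: Z + 1 = 2 + 0, so Z = 1.
A = 2 and Z = 1 is H-2 — a deuteron.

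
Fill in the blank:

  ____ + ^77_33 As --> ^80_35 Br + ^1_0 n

Conserve mass number: A + 77 = 80 + 1, so A = 4.
Conserve atomic number: Z + 33 = 35 + 0, so Z = 2.
A = 4 and Z = 2 is ^4_2 He — an alpha particle.

alpha particle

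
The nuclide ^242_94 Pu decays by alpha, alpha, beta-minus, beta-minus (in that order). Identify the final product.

U-234

Start: (A, Z) = (242, 94).
After α: (238, 92).
After α: (234, 90).
After β⁻: (234, 91).
After β⁻: (234, 92).
Z = 92 is uranium.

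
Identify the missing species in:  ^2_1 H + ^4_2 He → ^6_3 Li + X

Conserve mass number: 2 + 4 = 6 + A, so A = 0.
Conserve atomic number: 1 + 2 = 3 + Z, so Z = 0.
A = 0 and Z = 0 is ^0_0 γ — a gamma ray.

gamma ray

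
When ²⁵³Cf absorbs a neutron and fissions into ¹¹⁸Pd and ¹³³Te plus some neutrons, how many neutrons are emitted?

Conserve mass number: 254 = 118 + 133 + k, so k = 254 − 251 = 3.
Check atomic number: 98 = 46 + 52 + 0 = 98. ✓

3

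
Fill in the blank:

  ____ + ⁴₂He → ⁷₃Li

Conserve mass number: A + 4 = 7, so A = 3.
Conserve atomic number: Z + 2 = 3, so Z = 1.
A = 3 and Z = 1 is ³₁H — a triton.

triton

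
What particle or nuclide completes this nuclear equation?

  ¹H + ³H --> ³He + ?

Conserve mass number: 1 + 3 = 3 + A, so A = 1.
Conserve atomic number: 1 + 1 = 2 + Z, so Z = 0.
A = 1 and Z = 0 is ¹n — a neutron.

neutron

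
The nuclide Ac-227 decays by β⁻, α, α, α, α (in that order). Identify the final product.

Start: (A, Z) = (227, 89).
After β⁻: (227, 90).
After α: (223, 88).
After α: (219, 86).
After α: (215, 84).
After α: (211, 82).
Z = 82 is lead.

Pb-211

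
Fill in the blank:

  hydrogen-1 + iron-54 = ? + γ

Conserve mass number: 1 + 54 = A + 0, so A = 55.
Conserve atomic number: 1 + 26 = Z + 0, so Z = 27.
Z = 27 is cobalt, so the species is cobalt-55.

Co-55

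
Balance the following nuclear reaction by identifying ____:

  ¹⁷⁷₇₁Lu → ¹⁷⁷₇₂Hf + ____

beta-minus particle

Conserve mass number: 177 = 177 + A, so A = 0.
Conserve atomic number: 71 = 72 + Z, so Z = -1.
A = 0 and Z = -1 is ⁰₋₁e — a beta-minus particle.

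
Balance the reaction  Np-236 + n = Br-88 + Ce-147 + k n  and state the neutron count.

2

Conserve mass number: 237 = 88 + 147 + k, so k = 237 − 235 = 2.
Check atomic number: 93 = 35 + 58 + 0 = 93. ✓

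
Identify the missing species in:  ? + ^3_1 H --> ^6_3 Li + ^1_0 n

alpha particle

Conserve mass number: A + 3 = 6 + 1, so A = 4.
Conserve atomic number: Z + 1 = 3 + 0, so Z = 2.
A = 4 and Z = 2 is ^4_2 He — an alpha particle.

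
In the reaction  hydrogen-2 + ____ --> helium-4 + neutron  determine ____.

triton

Conserve mass number: 2 + A = 4 + 1, so A = 3.
Conserve atomic number: 1 + Z = 2 + 0, so Z = 1.
A = 3 and Z = 1 is hydrogen-3 — a triton.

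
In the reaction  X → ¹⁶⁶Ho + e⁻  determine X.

Dy-166

Conserve mass number: A = 166 + 0, so A = 166.
Conserve atomic number: Z = 67 − 1, so Z = 66.
Z = 66 is dysprosium, so the species is ¹⁶⁶Dy.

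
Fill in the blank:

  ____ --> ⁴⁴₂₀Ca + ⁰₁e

Sc-44

Conserve mass number: A = 44 + 0, so A = 44.
Conserve atomic number: Z = 20 + 1, so Z = 21.
Z = 21 is scandium, so the species is ⁴⁴₂₁Sc.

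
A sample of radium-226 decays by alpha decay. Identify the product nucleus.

Rn-222

Alpha decay: mass number changes by -4, atomic number by -2.
A: 226 − 4 = 222; Z: 88 − 2 = 86.
Z = 86 is radon, so the daughter is radon-222.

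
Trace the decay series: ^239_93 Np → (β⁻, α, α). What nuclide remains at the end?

Start: (A, Z) = (239, 93).
After β⁻: (239, 94).
After α: (235, 92).
After α: (231, 90).
Z = 90 is thorium.

Th-231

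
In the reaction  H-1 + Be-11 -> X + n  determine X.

Conserve mass number: 1 + 11 = A + 1, so A = 11.
Conserve atomic number: 1 + 4 = Z + 0, so Z = 5.
Z = 5 is boron, so the species is B-11.

B-11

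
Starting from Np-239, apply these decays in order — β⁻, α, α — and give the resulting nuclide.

Th-231

Start: (A, Z) = (239, 93).
After β⁻: (239, 94).
After α: (235, 92).
After α: (231, 90).
Z = 90 is thorium.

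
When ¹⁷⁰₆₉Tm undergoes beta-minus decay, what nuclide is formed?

Yb-170

Beta-minus decay: mass number changes by +0, atomic number by +1.
A: 170 = 170; Z: 69 + 1 = 70.
Z = 70 is ytterbium, so the daughter is ¹⁷⁰₇₀Yb.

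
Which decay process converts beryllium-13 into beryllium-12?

ΔA = 12 − 13 = -1; ΔZ = 4 − 4 = +0.
A drops by 1 with Z unchanged — a neutron was emitted.

neutron emission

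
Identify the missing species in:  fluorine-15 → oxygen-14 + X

Conserve mass number: 15 = 14 + A, so A = 1.
Conserve atomic number: 9 = 8 + Z, so Z = 1.
A = 1 and Z = 1 is hydrogen-1 — a proton.

proton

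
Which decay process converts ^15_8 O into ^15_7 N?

beta-plus decay or electron capture

ΔA = 15 − 15 = 0; ΔZ = 7 − 8 = -1.
A is unchanged and Z drops by 1 — a proton has become a neutron (β⁺ emission or electron capture).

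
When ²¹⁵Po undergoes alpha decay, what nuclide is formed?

Alpha decay: mass number changes by -4, atomic number by -2.
A: 215 − 4 = 211; Z: 84 − 2 = 82.
Z = 82 is lead, so the daughter is ²¹¹Pb.

Pb-211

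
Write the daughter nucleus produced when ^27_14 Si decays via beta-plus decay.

Al-27

Beta-plus decay: mass number changes by +0, atomic number by -1.
A: 27 = 27; Z: 14 − 1 = 13.
Z = 13 is aluminium, so the daughter is ^27_13 Al.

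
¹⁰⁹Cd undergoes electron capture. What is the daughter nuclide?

Electron capture: mass number changes by +0, atomic number by -1.
A: 109 = 109; Z: 48 − 1 = 47.
Z = 47 is silver, so the daughter is ¹⁰⁹Ag.

Ag-109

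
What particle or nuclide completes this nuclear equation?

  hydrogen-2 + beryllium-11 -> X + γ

B-13

Conserve mass number: 2 + 11 = A + 0, so A = 13.
Conserve atomic number: 1 + 4 = Z + 0, so Z = 5.
Z = 5 is boron, so the species is boron-13.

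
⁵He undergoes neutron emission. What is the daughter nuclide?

He-4

Neutron emission: mass number changes by -1, atomic number by +0.
A: 5 − 1 = 4; Z: 2 = 2.
Z = 2 is helium, so the daughter is ⁴He.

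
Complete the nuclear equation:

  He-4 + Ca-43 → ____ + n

Ti-46

Conserve mass number: 4 + 43 = A + 1, so A = 46.
Conserve atomic number: 2 + 20 = Z + 0, so Z = 22.
Z = 22 is titanium, so the species is Ti-46.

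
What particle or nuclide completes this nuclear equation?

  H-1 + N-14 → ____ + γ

O-15

Conserve mass number: 1 + 14 = A + 0, so A = 15.
Conserve atomic number: 1 + 7 = Z + 0, so Z = 8.
Z = 8 is oxygen, so the species is O-15.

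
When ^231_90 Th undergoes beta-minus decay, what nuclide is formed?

Beta-minus decay: mass number changes by +0, atomic number by +1.
A: 231 = 231; Z: 90 + 1 = 91.
Z = 91 is protactinium, so the daughter is ^231_91 Pa.

Pa-231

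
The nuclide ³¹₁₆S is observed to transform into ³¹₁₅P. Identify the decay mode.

beta-plus decay or electron capture

ΔA = 31 − 31 = 0; ΔZ = 15 − 16 = -1.
A is unchanged and Z drops by 1 — a proton has become a neutron (β⁺ emission or electron capture).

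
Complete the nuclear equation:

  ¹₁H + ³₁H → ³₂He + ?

Conserve mass number: 1 + 3 = 3 + A, so A = 1.
Conserve atomic number: 1 + 1 = 2 + Z, so Z = 0.
A = 1 and Z = 0 is ¹₀n — a neutron.

neutron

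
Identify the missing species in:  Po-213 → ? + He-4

Pb-209

Conserve mass number: 213 = A + 4, so A = 209.
Conserve atomic number: 84 = Z + 2, so Z = 82.
Z = 82 is lead, so the species is Pb-209.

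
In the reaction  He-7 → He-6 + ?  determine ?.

neutron

Conserve mass number: 7 = 6 + A, so A = 1.
Conserve atomic number: 2 = 2 + Z, so Z = 0.
A = 1 and Z = 0 is n — a neutron.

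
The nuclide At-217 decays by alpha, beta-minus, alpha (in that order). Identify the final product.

Pb-209

Start: (A, Z) = (217, 85).
After α: (213, 83).
After β⁻: (213, 84).
After α: (209, 82).
Z = 82 is lead.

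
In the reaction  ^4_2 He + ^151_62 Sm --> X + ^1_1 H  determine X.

Conserve mass number: 4 + 151 = A + 1, so A = 154.
Conserve atomic number: 2 + 62 = Z + 1, so Z = 63.
Z = 63 is europium, so the species is ^154_63 Eu.

Eu-154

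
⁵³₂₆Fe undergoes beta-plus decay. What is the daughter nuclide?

Beta-plus decay: mass number changes by +0, atomic number by -1.
A: 53 = 53; Z: 26 − 1 = 25.
Z = 25 is manganese, so the daughter is ⁵³₂₅Mn.

Mn-53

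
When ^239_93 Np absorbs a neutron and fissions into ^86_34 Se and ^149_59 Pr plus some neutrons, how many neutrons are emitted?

Conserve mass number: 240 = 86 + 149 + k, so k = 240 − 235 = 5.
Check atomic number: 93 = 34 + 59 + 0 = 93. ✓

5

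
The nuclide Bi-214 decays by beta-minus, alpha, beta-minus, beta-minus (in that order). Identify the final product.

Po-210

Start: (A, Z) = (214, 83).
After β⁻: (214, 84).
After α: (210, 82).
After β⁻: (210, 83).
After β⁻: (210, 84).
Z = 84 is polonium.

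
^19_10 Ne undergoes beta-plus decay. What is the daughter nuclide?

F-19

Beta-plus decay: mass number changes by +0, atomic number by -1.
A: 19 = 19; Z: 10 − 1 = 9.
Z = 9 is fluorine, so the daughter is ^19_9 F.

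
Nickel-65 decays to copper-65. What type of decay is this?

ΔA = 65 − 65 = 0; ΔZ = 29 − 28 = +1.
A is unchanged and Z rises by 1 — a neutron has become a proton (β⁻ decay).

beta-minus decay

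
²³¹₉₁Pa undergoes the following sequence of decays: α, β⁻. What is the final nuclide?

Th-227

Start: (A, Z) = (231, 91).
After α: (227, 89).
After β⁻: (227, 90).
Z = 90 is thorium.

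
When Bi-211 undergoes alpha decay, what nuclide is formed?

Tl-207

Alpha decay: mass number changes by -4, atomic number by -2.
A: 211 − 4 = 207; Z: 83 − 2 = 81.
Z = 81 is thallium, so the daughter is Tl-207.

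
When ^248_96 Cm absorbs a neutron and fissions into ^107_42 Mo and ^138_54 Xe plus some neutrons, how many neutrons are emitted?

Conserve mass number: 249 = 107 + 138 + k, so k = 249 − 245 = 4.
Check atomic number: 96 = 42 + 54 + 0 = 96. ✓

4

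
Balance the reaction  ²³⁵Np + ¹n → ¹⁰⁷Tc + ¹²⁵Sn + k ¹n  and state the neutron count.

Conserve mass number: 236 = 107 + 125 + k, so k = 236 − 232 = 4.
Check atomic number: 93 = 43 + 50 + 0 = 93. ✓

4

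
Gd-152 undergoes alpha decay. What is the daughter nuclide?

Sm-148

Alpha decay: mass number changes by -4, atomic number by -2.
A: 152 − 4 = 148; Z: 64 − 2 = 62.
Z = 62 is samarium, so the daughter is Sm-148.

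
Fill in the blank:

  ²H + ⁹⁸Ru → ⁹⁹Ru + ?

Conserve mass number: 2 + 98 = 99 + A, so A = 1.
Conserve atomic number: 1 + 44 = 44 + Z, so Z = 1.
A = 1 and Z = 1 is ¹H — a proton.

proton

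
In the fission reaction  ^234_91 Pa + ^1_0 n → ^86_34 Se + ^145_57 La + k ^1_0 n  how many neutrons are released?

Conserve mass number: 235 = 86 + 145 + k, so k = 235 − 231 = 4.
Check atomic number: 91 = 34 + 57 + 0 = 91. ✓

4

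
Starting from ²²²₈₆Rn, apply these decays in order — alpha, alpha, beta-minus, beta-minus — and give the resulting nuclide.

Po-214

Start: (A, Z) = (222, 86).
After α: (218, 84).
After α: (214, 82).
After β⁻: (214, 83).
After β⁻: (214, 84).
Z = 84 is polonium.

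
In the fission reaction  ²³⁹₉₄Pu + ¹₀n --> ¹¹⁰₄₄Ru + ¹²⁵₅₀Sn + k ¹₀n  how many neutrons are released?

5

Conserve mass number: 240 = 110 + 125 + k, so k = 240 − 235 = 5.
Check atomic number: 94 = 44 + 50 + 0 = 94. ✓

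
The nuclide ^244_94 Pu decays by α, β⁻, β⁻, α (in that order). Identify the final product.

U-236

Start: (A, Z) = (244, 94).
After α: (240, 92).
After β⁻: (240, 93).
After β⁻: (240, 94).
After α: (236, 92).
Z = 92 is uranium.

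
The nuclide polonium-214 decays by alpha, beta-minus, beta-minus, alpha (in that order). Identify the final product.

Pb-206

Start: (A, Z) = (214, 84).
After α: (210, 82).
After β⁻: (210, 83).
After β⁻: (210, 84).
After α: (206, 82).
Z = 82 is lead.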